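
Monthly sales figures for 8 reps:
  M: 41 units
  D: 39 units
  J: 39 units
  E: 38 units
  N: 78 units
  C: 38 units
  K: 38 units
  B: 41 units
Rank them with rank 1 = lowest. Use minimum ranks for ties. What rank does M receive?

Sorted (ascending): 38, 38, 38, 39, 39, 41, 41, 78
The 3 values of 38 occupy positions 1–3 → each gets rank 1.
The 2 values of 39 occupy positions 4–5 → each gets rank 4.
The 2 values of 41 occupy positions 6–7 → each gets rank 6.
M has value 41 units → rank 6.

6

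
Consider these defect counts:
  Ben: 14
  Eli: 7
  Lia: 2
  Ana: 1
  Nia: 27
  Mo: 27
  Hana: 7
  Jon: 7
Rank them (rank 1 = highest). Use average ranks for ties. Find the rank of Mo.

1.5

Sorted (descending): 27, 27, 14, 7, 7, 7, 2, 1
The 2 values of 27 occupy positions 1–2 → average rank (1+2)/2 = 1.5.
The 3 values of 7 occupy positions 4–6 → average rank 5.
Mo has value 27 → rank 1.5.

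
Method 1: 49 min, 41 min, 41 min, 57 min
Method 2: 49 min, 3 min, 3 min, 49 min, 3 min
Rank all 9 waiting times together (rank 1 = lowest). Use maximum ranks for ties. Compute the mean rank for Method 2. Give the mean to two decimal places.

5.00

Sorted (ascending): 3, 3, 3, 41, 41, 49, 49, 49, 57
The 3 values of 3 occupy positions 1–3 → each gets rank 3.
The 2 values of 41 occupy positions 4–5 → each gets rank 5.
The 3 values of 49 occupy positions 6–8 → each gets rank 8.
Method 2 values → pooled ranks: 49→8, 3→3, 3→3, 49→8, 3→3
Mean rank = (8 + 3 + 3 + 8 + 3) / 5 = 5.00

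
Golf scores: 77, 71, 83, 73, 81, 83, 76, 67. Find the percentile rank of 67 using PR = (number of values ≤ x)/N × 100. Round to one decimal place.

12.5

N = 8.
Strictly below 67: 0. Equal to 67: 1.
PR = 1/8 × 100 = 12.5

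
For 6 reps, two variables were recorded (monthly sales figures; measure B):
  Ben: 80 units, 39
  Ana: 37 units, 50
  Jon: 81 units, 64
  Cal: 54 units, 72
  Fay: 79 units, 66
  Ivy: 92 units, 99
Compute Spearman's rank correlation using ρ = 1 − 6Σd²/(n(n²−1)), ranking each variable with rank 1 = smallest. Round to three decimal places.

Ranks of variable 1: 4, 1, 5, 2, 3, 6
Ranks of variable 2: 1, 2, 3, 5, 4, 6
d = r₁ − r₂: 3, -1, 2, -3, -1, 0
d²: 9, 1, 4, 9, 1, 0; Σd² = 24
ρ = 1 − 6·24/(6·35) = 1 − 144/210 = 0.314

0.314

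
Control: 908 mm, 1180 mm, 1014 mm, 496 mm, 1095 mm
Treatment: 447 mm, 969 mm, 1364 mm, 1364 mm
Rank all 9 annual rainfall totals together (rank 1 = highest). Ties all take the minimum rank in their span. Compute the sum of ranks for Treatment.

Sorted (descending): 1364, 1364, 1180, 1095, 1014, 969, 908, 496, 447
The 2 values of 1364 occupy positions 1–2 → each gets rank 1.
Treatment values → pooled ranks: 447→9, 969→6, 1364→1, 1364→1
Rank sum = 9 + 6 + 1 + 1 = 17

17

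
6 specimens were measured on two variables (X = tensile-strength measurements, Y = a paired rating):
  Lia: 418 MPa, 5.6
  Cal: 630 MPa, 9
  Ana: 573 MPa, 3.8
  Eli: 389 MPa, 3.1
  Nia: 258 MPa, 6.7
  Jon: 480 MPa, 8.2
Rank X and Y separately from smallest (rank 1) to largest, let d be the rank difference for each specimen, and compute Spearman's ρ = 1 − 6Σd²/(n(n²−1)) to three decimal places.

0.429

Ranks of variable 1: 3, 6, 5, 2, 1, 4
Ranks of variable 2: 3, 6, 2, 1, 4, 5
d = r₁ − r₂: 0, 0, 3, 1, -3, -1
d²: 0, 0, 9, 1, 9, 1; Σd² = 20
ρ = 1 − 6·20/(6·35) = 1 − 120/210 = 0.429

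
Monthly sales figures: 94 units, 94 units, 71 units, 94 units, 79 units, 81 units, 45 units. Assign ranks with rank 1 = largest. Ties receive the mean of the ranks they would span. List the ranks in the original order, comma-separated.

2, 2, 6, 2, 5, 4, 7

Sorted (descending): 94, 94, 94, 81, 79, 71, 45
The 3 values of 94 occupy positions 1–3 → average rank 2.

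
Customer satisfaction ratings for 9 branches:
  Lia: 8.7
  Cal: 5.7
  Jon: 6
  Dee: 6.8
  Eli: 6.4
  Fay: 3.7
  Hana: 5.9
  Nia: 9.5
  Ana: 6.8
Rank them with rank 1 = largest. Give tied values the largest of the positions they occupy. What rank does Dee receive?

4

Sorted (descending): 9.5, 8.7, 6.8, 6.8, 6.4, 6, 5.9, 5.7, 3.7
The 2 values of 6.8 occupy positions 3–4 → each gets rank 4.
Dee has value 6.8 → rank 4.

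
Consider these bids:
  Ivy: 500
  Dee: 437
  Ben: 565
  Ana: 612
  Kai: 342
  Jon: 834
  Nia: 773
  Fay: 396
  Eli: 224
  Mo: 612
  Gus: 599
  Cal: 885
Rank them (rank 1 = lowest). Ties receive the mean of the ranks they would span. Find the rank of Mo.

Sorted (ascending): 224, 342, 396, 437, 500, 565, 599, 612, 612, 773, 834, 885
The 2 values of 612 occupy positions 8–9 → average rank (8+9)/2 = 8.5.
Mo has value 612 → rank 8.5.

8.5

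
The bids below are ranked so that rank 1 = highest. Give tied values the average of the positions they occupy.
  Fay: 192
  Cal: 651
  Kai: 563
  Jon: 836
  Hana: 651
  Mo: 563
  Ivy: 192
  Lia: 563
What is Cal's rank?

2.5

Sorted (descending): 836, 651, 651, 563, 563, 563, 192, 192
The 2 values of 651 occupy positions 2–3 → average rank (2+3)/2 = 2.5.
The 3 values of 563 occupy positions 4–6 → average rank 5.
The 2 values of 192 occupy positions 7–8 → average rank (7+8)/2 = 7.5.
Cal has value 651 → rank 2.5.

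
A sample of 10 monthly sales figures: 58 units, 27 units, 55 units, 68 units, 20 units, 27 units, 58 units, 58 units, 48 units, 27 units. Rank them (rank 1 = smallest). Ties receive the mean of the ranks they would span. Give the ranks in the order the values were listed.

8, 3, 6, 10, 1, 3, 8, 8, 5, 3

Sorted (ascending): 20, 27, 27, 27, 48, 55, 58, 58, 58, 68
The 3 values of 27 occupy positions 2–4 → average rank 3.
The 3 values of 58 occupy positions 7–9 → average rank 8.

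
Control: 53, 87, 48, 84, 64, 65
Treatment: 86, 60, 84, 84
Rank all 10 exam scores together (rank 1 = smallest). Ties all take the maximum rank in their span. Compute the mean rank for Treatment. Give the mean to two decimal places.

Sorted (ascending): 48, 53, 60, 64, 65, 84, 84, 84, 86, 87
The 3 values of 84 occupy positions 6–8 → each gets rank 8.
Treatment values → pooled ranks: 86→9, 60→3, 84→8, 84→8
Mean rank = (9 + 3 + 8 + 8) / 4 = 7.00

7.00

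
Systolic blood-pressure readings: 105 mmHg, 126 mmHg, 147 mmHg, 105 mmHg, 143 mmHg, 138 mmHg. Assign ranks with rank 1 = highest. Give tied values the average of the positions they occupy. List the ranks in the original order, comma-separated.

5.5, 4, 1, 5.5, 2, 3

Sorted (descending): 147, 143, 138, 126, 105, 105
The 2 values of 105 occupy positions 5–6 → average rank (5+6)/2 = 5.5.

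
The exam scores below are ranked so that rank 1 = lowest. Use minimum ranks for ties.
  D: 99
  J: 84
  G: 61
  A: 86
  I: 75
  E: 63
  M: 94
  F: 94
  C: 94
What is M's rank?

Sorted (ascending): 61, 63, 75, 84, 86, 94, 94, 94, 99
The 3 values of 94 occupy positions 6–8 → each gets rank 6.
M has value 94 → rank 6.

6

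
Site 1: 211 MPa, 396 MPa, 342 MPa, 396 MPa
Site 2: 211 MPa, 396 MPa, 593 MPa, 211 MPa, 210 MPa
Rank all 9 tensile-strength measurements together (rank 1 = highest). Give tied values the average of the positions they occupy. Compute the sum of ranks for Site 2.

Sorted (descending): 593, 396, 396, 396, 342, 211, 211, 211, 210
The 3 values of 396 occupy positions 2–4 → average rank 3.
The 3 values of 211 occupy positions 6–8 → average rank 7.
Site 2 values → pooled ranks: 211→7, 396→3, 593→1, 211→7, 210→9
Rank sum = 7 + 3 + 1 + 7 + 9 = 27

27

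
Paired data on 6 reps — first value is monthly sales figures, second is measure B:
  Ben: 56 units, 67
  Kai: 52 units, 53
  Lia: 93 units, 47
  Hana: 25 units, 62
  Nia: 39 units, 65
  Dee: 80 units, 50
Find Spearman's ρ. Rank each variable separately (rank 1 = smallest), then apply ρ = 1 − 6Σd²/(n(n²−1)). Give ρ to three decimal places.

-0.600

Ranks of variable 1: 4, 3, 6, 1, 2, 5
Ranks of variable 2: 6, 3, 1, 4, 5, 2
d = r₁ − r₂: -2, 0, 5, -3, -3, 3
d²: 4, 0, 25, 9, 9, 9; Σd² = 56
ρ = 1 − 6·56/(6·35) = 1 − 336/210 = -0.600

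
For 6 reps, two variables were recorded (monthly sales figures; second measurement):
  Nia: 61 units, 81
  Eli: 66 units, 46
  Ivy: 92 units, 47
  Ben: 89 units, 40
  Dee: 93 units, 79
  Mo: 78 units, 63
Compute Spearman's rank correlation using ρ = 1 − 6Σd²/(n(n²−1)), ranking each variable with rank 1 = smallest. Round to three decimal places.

Ranks of variable 1: 1, 2, 5, 4, 6, 3
Ranks of variable 2: 6, 2, 3, 1, 5, 4
d = r₁ − r₂: -5, 0, 2, 3, 1, -1
d²: 25, 0, 4, 9, 1, 1; Σd² = 40
ρ = 1 − 6·40/(6·35) = 1 − 240/210 = -0.143

-0.143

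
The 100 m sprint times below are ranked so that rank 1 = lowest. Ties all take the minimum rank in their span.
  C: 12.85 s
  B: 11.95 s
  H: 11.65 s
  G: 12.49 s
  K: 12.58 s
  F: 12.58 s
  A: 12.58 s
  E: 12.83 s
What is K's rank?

4

Sorted (ascending): 11.65, 11.95, 12.49, 12.58, 12.58, 12.58, 12.83, 12.85
The 3 values of 12.58 occupy positions 4–6 → each gets rank 4.
K has value 12.58 s → rank 4.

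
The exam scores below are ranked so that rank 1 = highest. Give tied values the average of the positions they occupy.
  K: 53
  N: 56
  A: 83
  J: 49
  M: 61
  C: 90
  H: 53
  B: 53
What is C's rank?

1

Sorted (descending): 90, 83, 61, 56, 53, 53, 53, 49
The 3 values of 53 occupy positions 5–7 → average rank 6.
C has value 90 → rank 1.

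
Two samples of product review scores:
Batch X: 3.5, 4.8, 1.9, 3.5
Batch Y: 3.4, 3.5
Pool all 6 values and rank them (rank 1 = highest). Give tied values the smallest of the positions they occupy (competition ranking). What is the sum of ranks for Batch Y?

7

Sorted (descending): 4.8, 3.5, 3.5, 3.5, 3.4, 1.9
The 3 values of 3.5 occupy positions 2–4 → each gets rank 2.
Batch Y values → pooled ranks: 3.4→5, 3.5→2
Rank sum = 5 + 2 = 7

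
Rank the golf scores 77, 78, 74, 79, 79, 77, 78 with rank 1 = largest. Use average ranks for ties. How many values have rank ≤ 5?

4

Sorted (descending): 79, 79, 78, 78, 77, 77, 74
The 2 values of 79 occupy positions 1–2 → average rank (1+2)/2 = 1.5.
The 2 values of 78 occupy positions 3–4 → average rank (3+4)/2 = 3.5.
The 2 values of 77 occupy positions 5–6 → average rank (5+6)/2 = 5.5.
Ranks ≤ 5: {1.5, 1.5, 3.5, 3.5} → 4 values.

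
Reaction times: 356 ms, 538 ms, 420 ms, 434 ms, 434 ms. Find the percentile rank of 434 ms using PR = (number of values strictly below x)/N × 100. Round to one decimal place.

N = 5.
Strictly below 434: 2. Equal to 434: 2.
PR = 2/5 × 100 = 40.0

40.0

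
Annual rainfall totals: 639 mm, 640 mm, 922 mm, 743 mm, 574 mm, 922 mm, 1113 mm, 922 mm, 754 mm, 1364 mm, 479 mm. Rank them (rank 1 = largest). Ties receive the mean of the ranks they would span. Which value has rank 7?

743

Sorted (descending): 1364, 1113, 922, 922, 922, 754, 743, 640, 639, 574, 479
The 3 values of 922 occupy positions 3–5 → average rank 4.
Rank 7 → value 743.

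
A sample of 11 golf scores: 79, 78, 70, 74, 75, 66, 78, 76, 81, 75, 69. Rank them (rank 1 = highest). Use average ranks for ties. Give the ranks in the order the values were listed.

Sorted (descending): 81, 79, 78, 78, 76, 75, 75, 74, 70, 69, 66
The 2 values of 78 occupy positions 3–4 → average rank (3+4)/2 = 3.5.
The 2 values of 75 occupy positions 6–7 → average rank (6+7)/2 = 6.5.

2, 3.5, 9, 8, 6.5, 11, 3.5, 5, 1, 6.5, 10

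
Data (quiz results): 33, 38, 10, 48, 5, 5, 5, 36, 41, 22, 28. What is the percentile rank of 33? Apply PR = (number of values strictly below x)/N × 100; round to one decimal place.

54.5

N = 11.
Strictly below 33: 6. Equal to 33: 1.
PR = 6/11 × 100 = 54.5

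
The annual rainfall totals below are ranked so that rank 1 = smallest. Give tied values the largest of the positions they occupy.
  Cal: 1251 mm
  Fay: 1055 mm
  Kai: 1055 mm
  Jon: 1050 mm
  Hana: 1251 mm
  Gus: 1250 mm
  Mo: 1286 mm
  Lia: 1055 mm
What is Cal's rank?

7

Sorted (ascending): 1050, 1055, 1055, 1055, 1250, 1251, 1251, 1286
The 3 values of 1055 occupy positions 2–4 → each gets rank 4.
The 2 values of 1251 occupy positions 6–7 → each gets rank 7.
Cal has value 1251 mm → rank 7.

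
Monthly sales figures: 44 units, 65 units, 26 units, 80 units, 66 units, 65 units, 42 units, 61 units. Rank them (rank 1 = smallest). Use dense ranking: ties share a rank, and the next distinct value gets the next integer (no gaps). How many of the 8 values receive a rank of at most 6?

7

Sorted (ascending): 26, 42, 44, 61, 65, 65, 66, 80
The 2 values of 65 share dense rank 5.
Remaining distinct values take the next consecutive integers.
Ranks ≤ 6: {1, 2, 3, 4, 5, 5, 6} → 7 values.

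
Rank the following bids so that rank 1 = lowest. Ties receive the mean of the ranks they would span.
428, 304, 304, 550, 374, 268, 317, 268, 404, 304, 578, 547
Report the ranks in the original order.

Sorted (ascending): 268, 268, 304, 304, 304, 317, 374, 404, 428, 547, 550, 578
The 2 values of 268 occupy positions 1–2 → average rank (1+2)/2 = 1.5.
The 3 values of 304 occupy positions 3–5 → average rank 4.

9, 4, 4, 11, 7, 1.5, 6, 1.5, 8, 4, 12, 10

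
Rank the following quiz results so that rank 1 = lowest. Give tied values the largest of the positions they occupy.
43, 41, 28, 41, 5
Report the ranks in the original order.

5, 4, 2, 4, 1

Sorted (ascending): 5, 28, 41, 41, 43
The 2 values of 41 occupy positions 3–4 → each gets rank 4.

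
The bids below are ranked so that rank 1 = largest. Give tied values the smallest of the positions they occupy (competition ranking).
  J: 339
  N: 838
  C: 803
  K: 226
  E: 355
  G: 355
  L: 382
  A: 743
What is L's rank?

Sorted (descending): 838, 803, 743, 382, 355, 355, 339, 226
The 2 values of 355 occupy positions 5–6 → each gets rank 5.
L has value 382 → rank 4.

4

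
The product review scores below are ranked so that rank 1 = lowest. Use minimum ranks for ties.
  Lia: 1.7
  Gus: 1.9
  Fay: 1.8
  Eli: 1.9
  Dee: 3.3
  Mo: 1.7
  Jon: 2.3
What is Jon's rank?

Sorted (ascending): 1.7, 1.7, 1.8, 1.9, 1.9, 2.3, 3.3
The 2 values of 1.7 occupy positions 1–2 → each gets rank 1.
The 2 values of 1.9 occupy positions 4–5 → each gets rank 4.
Jon has value 2.3 → rank 6.

6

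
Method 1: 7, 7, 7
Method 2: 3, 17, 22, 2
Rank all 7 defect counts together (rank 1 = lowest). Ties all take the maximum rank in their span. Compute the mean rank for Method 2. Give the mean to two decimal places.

4.00

Sorted (ascending): 2, 3, 7, 7, 7, 17, 22
The 3 values of 7 occupy positions 3–5 → each gets rank 5.
Method 2 values → pooled ranks: 3→2, 17→6, 22→7, 2→1
Mean rank = (2 + 6 + 7 + 1) / 4 = 4.00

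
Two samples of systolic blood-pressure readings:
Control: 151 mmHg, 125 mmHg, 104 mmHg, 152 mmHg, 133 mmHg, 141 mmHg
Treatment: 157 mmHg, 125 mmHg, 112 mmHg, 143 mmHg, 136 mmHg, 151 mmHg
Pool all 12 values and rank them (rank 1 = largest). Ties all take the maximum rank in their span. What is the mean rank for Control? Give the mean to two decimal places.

7.00

Sorted (descending): 157, 152, 151, 151, 143, 141, 136, 133, 125, 125, 112, 104
The 2 values of 151 occupy positions 3–4 → each gets rank 4.
The 2 values of 125 occupy positions 9–10 → each gets rank 10.
Control values → pooled ranks: 151→4, 125→10, 104→12, 152→2, 133→8, 141→6
Mean rank = (4 + 10 + 12 + 2 + 8 + 6) / 6 = 7.00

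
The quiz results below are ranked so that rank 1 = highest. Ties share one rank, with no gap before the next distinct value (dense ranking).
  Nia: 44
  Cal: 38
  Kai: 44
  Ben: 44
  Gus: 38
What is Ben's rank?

Sorted (descending): 44, 44, 44, 38, 38
The 3 values of 44 share dense rank 1.
The 2 values of 38 share dense rank 2.
Ben has value 44 → rank 1.

1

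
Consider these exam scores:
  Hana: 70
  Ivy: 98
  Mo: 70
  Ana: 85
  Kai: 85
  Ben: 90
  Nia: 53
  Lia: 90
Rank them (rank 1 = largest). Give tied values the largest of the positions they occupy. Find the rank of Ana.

5

Sorted (descending): 98, 90, 90, 85, 85, 70, 70, 53
The 2 values of 90 occupy positions 2–3 → each gets rank 3.
The 2 values of 85 occupy positions 4–5 → each gets rank 5.
The 2 values of 70 occupy positions 6–7 → each gets rank 7.
Ana has value 85 → rank 5.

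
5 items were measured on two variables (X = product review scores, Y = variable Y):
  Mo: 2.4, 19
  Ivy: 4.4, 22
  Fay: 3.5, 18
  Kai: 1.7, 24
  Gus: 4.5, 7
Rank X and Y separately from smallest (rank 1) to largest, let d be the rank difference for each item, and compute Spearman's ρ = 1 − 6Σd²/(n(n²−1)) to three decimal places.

Ranks of variable 1: 2, 4, 3, 1, 5
Ranks of variable 2: 3, 4, 2, 5, 1
d = r₁ − r₂: -1, 0, 1, -4, 4
d²: 1, 0, 1, 16, 16; Σd² = 34
ρ = 1 − 6·34/(5·24) = 1 − 204/120 = -0.700

-0.700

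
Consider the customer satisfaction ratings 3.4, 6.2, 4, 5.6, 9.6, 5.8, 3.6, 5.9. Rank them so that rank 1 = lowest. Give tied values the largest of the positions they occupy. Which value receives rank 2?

3.6

Sorted (ascending): 3.4, 3.6, 4, 5.6, 5.8, 5.9, 6.2, 9.6
No ties — each value takes its position as its rank.
Rank 2 → value 3.6.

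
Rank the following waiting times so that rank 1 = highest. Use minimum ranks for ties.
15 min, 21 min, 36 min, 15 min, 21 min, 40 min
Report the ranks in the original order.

Sorted (descending): 40, 36, 21, 21, 15, 15
The 2 values of 21 occupy positions 3–4 → each gets rank 3.
The 2 values of 15 occupy positions 5–6 → each gets rank 5.

5, 3, 2, 5, 3, 1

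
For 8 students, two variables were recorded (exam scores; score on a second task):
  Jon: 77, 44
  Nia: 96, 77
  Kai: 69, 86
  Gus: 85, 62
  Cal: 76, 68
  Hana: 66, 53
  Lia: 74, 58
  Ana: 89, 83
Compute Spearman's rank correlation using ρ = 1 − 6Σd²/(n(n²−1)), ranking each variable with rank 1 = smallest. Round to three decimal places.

Ranks of variable 1: 5, 8, 2, 6, 4, 1, 3, 7
Ranks of variable 2: 1, 6, 8, 4, 5, 2, 3, 7
d = r₁ − r₂: 4, 2, -6, 2, -1, -1, 0, 0
d²: 16, 4, 36, 4, 1, 1, 0, 0; Σd² = 62
ρ = 1 − 6·62/(8·63) = 1 − 372/504 = 0.262

0.262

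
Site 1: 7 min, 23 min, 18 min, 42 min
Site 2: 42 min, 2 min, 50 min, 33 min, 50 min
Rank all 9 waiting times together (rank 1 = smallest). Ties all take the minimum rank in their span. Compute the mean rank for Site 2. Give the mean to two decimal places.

Sorted (ascending): 2, 7, 18, 23, 33, 42, 42, 50, 50
The 2 values of 42 occupy positions 6–7 → each gets rank 6.
The 2 values of 50 occupy positions 8–9 → each gets rank 8.
Site 2 values → pooled ranks: 42→6, 2→1, 50→8, 33→5, 50→8
Mean rank = (6 + 1 + 8 + 5 + 8) / 5 = 5.60

5.60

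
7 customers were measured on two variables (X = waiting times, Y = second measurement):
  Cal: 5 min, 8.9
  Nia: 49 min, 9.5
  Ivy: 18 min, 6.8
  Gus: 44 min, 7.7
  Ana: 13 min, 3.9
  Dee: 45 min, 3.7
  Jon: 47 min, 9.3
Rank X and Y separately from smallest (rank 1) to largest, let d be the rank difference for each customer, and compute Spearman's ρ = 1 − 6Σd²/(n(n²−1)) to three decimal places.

Ranks of variable 1: 1, 7, 3, 4, 2, 5, 6
Ranks of variable 2: 5, 7, 3, 4, 2, 1, 6
d = r₁ − r₂: -4, 0, 0, 0, 0, 4, 0
d²: 16, 0, 0, 0, 0, 16, 0; Σd² = 32
ρ = 1 − 6·32/(7·48) = 1 − 192/336 = 0.429

0.429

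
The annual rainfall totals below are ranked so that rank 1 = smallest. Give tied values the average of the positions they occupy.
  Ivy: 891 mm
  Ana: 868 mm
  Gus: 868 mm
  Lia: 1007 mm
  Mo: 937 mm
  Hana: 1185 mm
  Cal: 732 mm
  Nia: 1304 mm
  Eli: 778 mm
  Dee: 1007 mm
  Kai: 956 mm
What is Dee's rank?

Sorted (ascending): 732, 778, 868, 868, 891, 937, 956, 1007, 1007, 1185, 1304
The 2 values of 868 occupy positions 3–4 → average rank (3+4)/2 = 3.5.
The 2 values of 1007 occupy positions 8–9 → average rank (8+9)/2 = 8.5.
Dee has value 1007 mm → rank 8.5.

8.5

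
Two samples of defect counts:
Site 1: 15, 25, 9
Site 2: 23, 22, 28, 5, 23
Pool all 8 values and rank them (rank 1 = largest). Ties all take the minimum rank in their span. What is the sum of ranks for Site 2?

Sorted (descending): 28, 25, 23, 23, 22, 15, 9, 5
The 2 values of 23 occupy positions 3–4 → each gets rank 3.
Site 2 values → pooled ranks: 23→3, 22→5, 28→1, 5→8, 23→3
Rank sum = 3 + 5 + 1 + 8 + 3 = 20

20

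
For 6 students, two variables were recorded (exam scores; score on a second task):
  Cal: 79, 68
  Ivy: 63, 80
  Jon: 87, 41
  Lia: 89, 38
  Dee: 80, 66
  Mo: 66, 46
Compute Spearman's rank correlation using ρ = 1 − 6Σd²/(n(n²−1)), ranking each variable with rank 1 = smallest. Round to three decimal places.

Ranks of variable 1: 3, 1, 5, 6, 4, 2
Ranks of variable 2: 5, 6, 2, 1, 4, 3
d = r₁ − r₂: -2, -5, 3, 5, 0, -1
d²: 4, 25, 9, 25, 0, 1; Σd² = 64
ρ = 1 − 6·64/(6·35) = 1 − 384/210 = -0.829

-0.829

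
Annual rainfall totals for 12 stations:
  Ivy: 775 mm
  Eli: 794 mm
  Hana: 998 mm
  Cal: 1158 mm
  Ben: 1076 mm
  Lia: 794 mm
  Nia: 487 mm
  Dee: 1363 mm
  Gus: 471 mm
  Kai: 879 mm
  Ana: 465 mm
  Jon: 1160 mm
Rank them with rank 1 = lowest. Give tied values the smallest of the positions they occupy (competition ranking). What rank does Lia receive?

5

Sorted (ascending): 465, 471, 487, 775, 794, 794, 879, 998, 1076, 1158, 1160, 1363
The 2 values of 794 occupy positions 5–6 → each gets rank 5.
Lia has value 794 mm → rank 5.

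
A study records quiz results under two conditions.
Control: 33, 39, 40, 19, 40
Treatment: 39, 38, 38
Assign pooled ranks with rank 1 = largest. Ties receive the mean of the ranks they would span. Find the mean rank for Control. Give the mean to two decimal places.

Sorted (descending): 40, 40, 39, 39, 38, 38, 33, 19
The 2 values of 40 occupy positions 1–2 → average rank (1+2)/2 = 1.5.
The 2 values of 39 occupy positions 3–4 → average rank (3+4)/2 = 3.5.
The 2 values of 38 occupy positions 5–6 → average rank (5+6)/2 = 5.5.
Control values → pooled ranks: 33→7, 39→3.5, 40→1.5, 19→8, 40→1.5
Mean rank = (7 + 3.5 + 1.5 + 8 + 1.5) / 5 = 4.30

4.30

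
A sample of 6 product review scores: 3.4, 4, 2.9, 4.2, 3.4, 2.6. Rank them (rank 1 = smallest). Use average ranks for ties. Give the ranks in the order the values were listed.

Sorted (ascending): 2.6, 2.9, 3.4, 3.4, 4, 4.2
The 2 values of 3.4 occupy positions 3–4 → average rank (3+4)/2 = 3.5.

3.5, 5, 2, 6, 3.5, 1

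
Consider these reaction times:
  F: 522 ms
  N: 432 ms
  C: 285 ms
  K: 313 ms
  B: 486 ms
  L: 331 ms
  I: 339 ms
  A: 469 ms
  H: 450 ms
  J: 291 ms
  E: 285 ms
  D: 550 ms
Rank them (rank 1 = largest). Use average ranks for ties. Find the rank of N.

6

Sorted (descending): 550, 522, 486, 469, 450, 432, 339, 331, 313, 291, 285, 285
The 2 values of 285 occupy positions 11–12 → average rank (11+12)/2 = 11.5.
N has value 432 ms → rank 6.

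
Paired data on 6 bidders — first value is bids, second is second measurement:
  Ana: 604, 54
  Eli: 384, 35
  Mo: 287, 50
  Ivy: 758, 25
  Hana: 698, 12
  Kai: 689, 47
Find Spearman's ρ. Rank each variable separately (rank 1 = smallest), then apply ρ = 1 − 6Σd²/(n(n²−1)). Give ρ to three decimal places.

-0.657

Ranks of variable 1: 3, 2, 1, 6, 5, 4
Ranks of variable 2: 6, 3, 5, 2, 1, 4
d = r₁ − r₂: -3, -1, -4, 4, 4, 0
d²: 9, 1, 16, 16, 16, 0; Σd² = 58
ρ = 1 − 6·58/(6·35) = 1 − 348/210 = -0.657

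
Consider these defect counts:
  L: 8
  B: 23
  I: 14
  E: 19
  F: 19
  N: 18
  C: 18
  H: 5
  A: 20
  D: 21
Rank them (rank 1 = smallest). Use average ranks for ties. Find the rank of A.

8

Sorted (ascending): 5, 8, 14, 18, 18, 19, 19, 20, 21, 23
The 2 values of 18 occupy positions 4–5 → average rank (4+5)/2 = 4.5.
The 2 values of 19 occupy positions 6–7 → average rank (6+7)/2 = 6.5.
A has value 20 → rank 8.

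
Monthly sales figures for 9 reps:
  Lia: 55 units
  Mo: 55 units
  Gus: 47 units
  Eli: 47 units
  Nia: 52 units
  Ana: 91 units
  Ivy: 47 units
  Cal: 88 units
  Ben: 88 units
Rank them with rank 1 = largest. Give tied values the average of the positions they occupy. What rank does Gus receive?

Sorted (descending): 91, 88, 88, 55, 55, 52, 47, 47, 47
The 2 values of 88 occupy positions 2–3 → average rank (2+3)/2 = 2.5.
The 2 values of 55 occupy positions 4–5 → average rank (4+5)/2 = 4.5.
The 3 values of 47 occupy positions 7–9 → average rank 8.
Gus has value 47 units → rank 8.

8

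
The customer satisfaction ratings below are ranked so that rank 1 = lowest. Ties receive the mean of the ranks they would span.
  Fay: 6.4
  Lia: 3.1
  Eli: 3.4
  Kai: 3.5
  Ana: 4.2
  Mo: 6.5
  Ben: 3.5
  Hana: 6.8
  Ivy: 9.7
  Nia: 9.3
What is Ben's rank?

3.5

Sorted (ascending): 3.1, 3.4, 3.5, 3.5, 4.2, 6.4, 6.5, 6.8, 9.3, 9.7
The 2 values of 3.5 occupy positions 3–4 → average rank (3+4)/2 = 3.5.
Ben has value 3.5 → rank 3.5.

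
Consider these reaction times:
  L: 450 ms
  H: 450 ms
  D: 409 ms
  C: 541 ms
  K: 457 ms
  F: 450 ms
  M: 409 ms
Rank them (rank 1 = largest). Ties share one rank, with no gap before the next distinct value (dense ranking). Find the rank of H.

Sorted (descending): 541, 457, 450, 450, 450, 409, 409
The 3 values of 450 share dense rank 3.
The 2 values of 409 share dense rank 4.
Remaining distinct values take the next consecutive integers.
H has value 450 ms → rank 3.

3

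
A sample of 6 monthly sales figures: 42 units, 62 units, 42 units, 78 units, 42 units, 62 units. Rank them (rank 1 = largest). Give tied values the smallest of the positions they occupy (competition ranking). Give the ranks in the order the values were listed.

4, 2, 4, 1, 4, 2

Sorted (descending): 78, 62, 62, 42, 42, 42
The 2 values of 62 occupy positions 2–3 → each gets rank 2.
The 3 values of 42 occupy positions 4–6 → each gets rank 4.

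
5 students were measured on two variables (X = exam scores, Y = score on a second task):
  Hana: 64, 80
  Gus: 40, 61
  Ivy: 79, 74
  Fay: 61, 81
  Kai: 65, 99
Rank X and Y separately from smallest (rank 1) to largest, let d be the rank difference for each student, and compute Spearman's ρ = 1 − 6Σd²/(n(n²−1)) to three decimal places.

0.300

Ranks of variable 1: 3, 1, 5, 2, 4
Ranks of variable 2: 3, 1, 2, 4, 5
d = r₁ − r₂: 0, 0, 3, -2, -1
d²: 0, 0, 9, 4, 1; Σd² = 14
ρ = 1 − 6·14/(5·24) = 1 − 84/120 = 0.300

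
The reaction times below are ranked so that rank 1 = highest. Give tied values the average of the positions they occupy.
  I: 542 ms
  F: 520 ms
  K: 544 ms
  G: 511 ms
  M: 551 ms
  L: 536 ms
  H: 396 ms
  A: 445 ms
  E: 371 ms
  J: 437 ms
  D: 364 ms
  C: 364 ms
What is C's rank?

11.5

Sorted (descending): 551, 544, 542, 536, 520, 511, 445, 437, 396, 371, 364, 364
The 2 values of 364 occupy positions 11–12 → average rank (11+12)/2 = 11.5.
C has value 364 ms → rank 11.5.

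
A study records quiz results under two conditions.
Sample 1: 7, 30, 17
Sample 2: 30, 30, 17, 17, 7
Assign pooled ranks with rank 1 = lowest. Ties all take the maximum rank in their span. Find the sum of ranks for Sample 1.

Sorted (ascending): 7, 7, 17, 17, 17, 30, 30, 30
The 2 values of 7 occupy positions 1–2 → each gets rank 2.
The 3 values of 17 occupy positions 3–5 → each gets rank 5.
The 3 values of 30 occupy positions 6–8 → each gets rank 8.
Sample 1 values → pooled ranks: 7→2, 30→8, 17→5
Rank sum = 2 + 8 + 5 = 15

15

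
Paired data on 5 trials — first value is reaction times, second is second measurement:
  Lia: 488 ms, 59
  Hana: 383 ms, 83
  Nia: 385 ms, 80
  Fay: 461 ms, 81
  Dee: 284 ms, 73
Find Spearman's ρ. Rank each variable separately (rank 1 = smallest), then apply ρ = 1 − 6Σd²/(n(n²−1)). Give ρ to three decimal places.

Ranks of variable 1: 5, 2, 3, 4, 1
Ranks of variable 2: 1, 5, 3, 4, 2
d = r₁ − r₂: 4, -3, 0, 0, -1
d²: 16, 9, 0, 0, 1; Σd² = 26
ρ = 1 − 6·26/(5·24) = 1 − 156/120 = -0.300

-0.300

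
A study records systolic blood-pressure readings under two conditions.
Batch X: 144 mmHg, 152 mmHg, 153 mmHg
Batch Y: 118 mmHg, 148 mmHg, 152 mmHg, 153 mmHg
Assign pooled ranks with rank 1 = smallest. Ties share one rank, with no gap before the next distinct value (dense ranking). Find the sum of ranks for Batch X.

Sorted (ascending): 118, 144, 148, 152, 152, 153, 153
The 2 values of 152 share dense rank 4.
The 2 values of 153 share dense rank 5.
Remaining distinct values take the next consecutive integers.
Batch X values → pooled ranks: 144→2, 152→4, 153→5
Rank sum = 2 + 4 + 5 = 11

11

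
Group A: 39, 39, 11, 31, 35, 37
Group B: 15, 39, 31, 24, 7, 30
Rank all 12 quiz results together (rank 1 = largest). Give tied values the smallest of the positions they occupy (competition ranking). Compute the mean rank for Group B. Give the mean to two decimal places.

7.67

Sorted (descending): 39, 39, 39, 37, 35, 31, 31, 30, 24, 15, 11, 7
The 3 values of 39 occupy positions 1–3 → each gets rank 1.
The 2 values of 31 occupy positions 6–7 → each gets rank 6.
Group B values → pooled ranks: 15→10, 39→1, 31→6, 24→9, 7→12, 30→8
Mean rank = (10 + 1 + 6 + 9 + 12 + 8) / 6 = 7.67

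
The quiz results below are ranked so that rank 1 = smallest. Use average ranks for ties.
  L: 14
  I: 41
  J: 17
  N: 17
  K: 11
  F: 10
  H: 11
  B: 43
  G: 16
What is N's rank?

Sorted (ascending): 10, 11, 11, 14, 16, 17, 17, 41, 43
The 2 values of 11 occupy positions 2–3 → average rank (2+3)/2 = 2.5.
The 2 values of 17 occupy positions 6–7 → average rank (6+7)/2 = 6.5.
N has value 17 → rank 6.5.

6.5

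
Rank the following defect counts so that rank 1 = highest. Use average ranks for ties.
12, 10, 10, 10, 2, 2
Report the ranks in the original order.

Sorted (descending): 12, 10, 10, 10, 2, 2
The 3 values of 10 occupy positions 2–4 → average rank 3.
The 2 values of 2 occupy positions 5–6 → average rank (5+6)/2 = 5.5.

1, 3, 3, 3, 5.5, 5.5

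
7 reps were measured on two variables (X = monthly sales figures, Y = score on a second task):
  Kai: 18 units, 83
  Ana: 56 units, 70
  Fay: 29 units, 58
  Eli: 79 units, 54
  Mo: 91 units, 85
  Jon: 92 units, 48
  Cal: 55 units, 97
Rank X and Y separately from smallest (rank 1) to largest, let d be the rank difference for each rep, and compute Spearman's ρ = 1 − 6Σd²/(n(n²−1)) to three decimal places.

Ranks of variable 1: 1, 4, 2, 5, 6, 7, 3
Ranks of variable 2: 5, 4, 3, 2, 6, 1, 7
d = r₁ − r₂: -4, 0, -1, 3, 0, 6, -4
d²: 16, 0, 1, 9, 0, 36, 16; Σd² = 78
ρ = 1 − 6·78/(7·48) = 1 − 468/336 = -0.393

-0.393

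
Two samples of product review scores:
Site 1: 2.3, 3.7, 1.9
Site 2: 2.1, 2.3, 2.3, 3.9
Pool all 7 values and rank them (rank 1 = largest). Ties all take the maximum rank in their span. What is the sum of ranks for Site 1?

14

Sorted (descending): 3.9, 3.7, 2.3, 2.3, 2.3, 2.1, 1.9
The 3 values of 2.3 occupy positions 3–5 → each gets rank 5.
Site 1 values → pooled ranks: 2.3→5, 3.7→2, 1.9→7
Rank sum = 5 + 2 + 7 = 14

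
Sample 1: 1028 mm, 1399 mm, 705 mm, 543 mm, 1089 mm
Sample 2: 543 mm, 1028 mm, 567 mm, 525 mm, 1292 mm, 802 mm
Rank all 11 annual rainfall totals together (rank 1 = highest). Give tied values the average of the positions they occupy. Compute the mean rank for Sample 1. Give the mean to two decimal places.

Sorted (descending): 1399, 1292, 1089, 1028, 1028, 802, 705, 567, 543, 543, 525
The 2 values of 1028 occupy positions 4–5 → average rank (4+5)/2 = 4.5.
The 2 values of 543 occupy positions 9–10 → average rank (9+10)/2 = 9.5.
Sample 1 values → pooled ranks: 1028→4.5, 1399→1, 705→7, 543→9.5, 1089→3
Mean rank = (4.5 + 1 + 7 + 9.5 + 3) / 5 = 5.00

5.00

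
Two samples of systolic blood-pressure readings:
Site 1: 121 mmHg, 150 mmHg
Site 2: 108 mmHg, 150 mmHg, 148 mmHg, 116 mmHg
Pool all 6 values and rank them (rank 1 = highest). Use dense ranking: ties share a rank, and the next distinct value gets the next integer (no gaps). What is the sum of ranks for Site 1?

Sorted (descending): 150, 150, 148, 121, 116, 108
The 2 values of 150 share dense rank 1.
Remaining distinct values take the next consecutive integers.
Site 1 values → pooled ranks: 121→3, 150→1
Rank sum = 3 + 1 = 4

4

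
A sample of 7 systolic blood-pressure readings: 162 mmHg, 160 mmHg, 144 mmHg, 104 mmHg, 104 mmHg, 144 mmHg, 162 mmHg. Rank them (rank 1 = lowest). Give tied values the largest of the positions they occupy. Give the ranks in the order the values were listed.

7, 5, 4, 2, 2, 4, 7

Sorted (ascending): 104, 104, 144, 144, 160, 162, 162
The 2 values of 104 occupy positions 1–2 → each gets rank 2.
The 2 values of 144 occupy positions 3–4 → each gets rank 4.
The 2 values of 162 occupy positions 6–7 → each gets rank 7.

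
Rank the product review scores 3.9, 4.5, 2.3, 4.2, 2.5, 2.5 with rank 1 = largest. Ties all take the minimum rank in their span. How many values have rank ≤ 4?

Sorted (descending): 4.5, 4.2, 3.9, 2.5, 2.5, 2.3
The 2 values of 2.5 occupy positions 4–5 → each gets rank 4.
Ranks ≤ 4: {1, 2, 3, 4, 4} → 5 values.

5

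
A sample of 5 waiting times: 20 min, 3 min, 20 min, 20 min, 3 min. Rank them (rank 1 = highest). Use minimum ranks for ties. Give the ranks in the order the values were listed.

Sorted (descending): 20, 20, 20, 3, 3
The 3 values of 20 occupy positions 1–3 → each gets rank 1.
The 2 values of 3 occupy positions 4–5 → each gets rank 4.

1, 4, 1, 1, 4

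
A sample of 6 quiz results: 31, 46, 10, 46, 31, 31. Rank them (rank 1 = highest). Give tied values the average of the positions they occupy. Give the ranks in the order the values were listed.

Sorted (descending): 46, 46, 31, 31, 31, 10
The 2 values of 46 occupy positions 1–2 → average rank (1+2)/2 = 1.5.
The 3 values of 31 occupy positions 3–5 → average rank 4.

4, 1.5, 6, 1.5, 4, 4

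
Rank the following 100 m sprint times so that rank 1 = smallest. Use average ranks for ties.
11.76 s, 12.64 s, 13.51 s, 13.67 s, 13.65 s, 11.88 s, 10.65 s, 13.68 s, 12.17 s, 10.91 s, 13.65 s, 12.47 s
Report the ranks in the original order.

3, 7, 8, 11, 9.5, 4, 1, 12, 5, 2, 9.5, 6

Sorted (ascending): 10.65, 10.91, 11.76, 11.88, 12.17, 12.47, 12.64, 13.51, 13.65, 13.65, 13.67, 13.68
The 2 values of 13.65 occupy positions 9–10 → average rank (9+10)/2 = 9.5.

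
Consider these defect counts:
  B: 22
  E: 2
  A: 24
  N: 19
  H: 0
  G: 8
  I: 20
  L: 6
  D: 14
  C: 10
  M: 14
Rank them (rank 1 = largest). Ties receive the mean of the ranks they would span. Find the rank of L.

Sorted (descending): 24, 22, 20, 19, 14, 14, 10, 8, 6, 2, 0
The 2 values of 14 occupy positions 5–6 → average rank (5+6)/2 = 5.5.
L has value 6 → rank 9.

9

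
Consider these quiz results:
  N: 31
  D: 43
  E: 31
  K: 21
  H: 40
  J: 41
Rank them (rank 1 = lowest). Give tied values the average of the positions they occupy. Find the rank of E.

Sorted (ascending): 21, 31, 31, 40, 41, 43
The 2 values of 31 occupy positions 2–3 → average rank (2+3)/2 = 2.5.
E has value 31 → rank 2.5.

2.5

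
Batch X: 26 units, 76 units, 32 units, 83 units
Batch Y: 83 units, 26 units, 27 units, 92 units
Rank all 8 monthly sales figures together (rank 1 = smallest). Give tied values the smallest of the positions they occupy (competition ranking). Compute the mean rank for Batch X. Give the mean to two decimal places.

Sorted (ascending): 26, 26, 27, 32, 76, 83, 83, 92
The 2 values of 26 occupy positions 1–2 → each gets rank 1.
The 2 values of 83 occupy positions 6–7 → each gets rank 6.
Batch X values → pooled ranks: 26→1, 76→5, 32→4, 83→6
Mean rank = (1 + 5 + 4 + 6) / 4 = 4.00

4.00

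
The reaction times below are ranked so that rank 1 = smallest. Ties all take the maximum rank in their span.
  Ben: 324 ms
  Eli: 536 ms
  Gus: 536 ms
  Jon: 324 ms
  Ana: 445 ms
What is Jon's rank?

Sorted (ascending): 324, 324, 445, 536, 536
The 2 values of 324 occupy positions 1–2 → each gets rank 2.
The 2 values of 536 occupy positions 4–5 → each gets rank 5.
Jon has value 324 ms → rank 2.

2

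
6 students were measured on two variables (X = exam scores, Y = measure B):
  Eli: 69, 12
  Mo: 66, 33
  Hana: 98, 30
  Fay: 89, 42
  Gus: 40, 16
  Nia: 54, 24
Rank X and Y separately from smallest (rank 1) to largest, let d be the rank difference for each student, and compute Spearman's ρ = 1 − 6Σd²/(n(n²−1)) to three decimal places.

0.429

Ranks of variable 1: 4, 3, 6, 5, 1, 2
Ranks of variable 2: 1, 5, 4, 6, 2, 3
d = r₁ − r₂: 3, -2, 2, -1, -1, -1
d²: 9, 4, 4, 1, 1, 1; Σd² = 20
ρ = 1 − 6·20/(6·35) = 1 − 120/210 = 0.429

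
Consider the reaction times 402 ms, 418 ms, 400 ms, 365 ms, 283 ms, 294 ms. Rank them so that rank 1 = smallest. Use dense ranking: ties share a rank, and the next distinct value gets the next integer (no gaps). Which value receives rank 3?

365

Sorted (ascending): 283, 294, 365, 400, 402, 418
No ties — each value takes its position as its rank.
Rank 3 → value 365.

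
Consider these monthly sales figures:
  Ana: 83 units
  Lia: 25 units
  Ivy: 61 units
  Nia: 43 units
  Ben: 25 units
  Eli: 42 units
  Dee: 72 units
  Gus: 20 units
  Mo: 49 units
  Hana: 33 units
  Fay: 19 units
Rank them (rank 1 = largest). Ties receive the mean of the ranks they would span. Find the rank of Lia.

Sorted (descending): 83, 72, 61, 49, 43, 42, 33, 25, 25, 20, 19
The 2 values of 25 occupy positions 8–9 → average rank (8+9)/2 = 8.5.
Lia has value 25 units → rank 8.5.

8.5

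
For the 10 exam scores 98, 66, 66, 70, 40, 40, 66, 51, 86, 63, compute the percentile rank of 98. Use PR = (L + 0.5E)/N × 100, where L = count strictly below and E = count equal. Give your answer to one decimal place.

N = 10.
Strictly below 98: 9. Equal to 98: 1.
PR = (9 + 0.5·1)/10 × 100 = 95.0

95.0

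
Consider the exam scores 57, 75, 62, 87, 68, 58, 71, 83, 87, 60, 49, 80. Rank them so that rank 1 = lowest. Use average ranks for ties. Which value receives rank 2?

57

Sorted (ascending): 49, 57, 58, 60, 62, 68, 71, 75, 80, 83, 87, 87
The 2 values of 87 occupy positions 11–12 → average rank (11+12)/2 = 11.5.
Rank 2 → value 57.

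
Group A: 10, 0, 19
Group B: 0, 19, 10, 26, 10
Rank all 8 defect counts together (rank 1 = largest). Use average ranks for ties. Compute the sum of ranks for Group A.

15

Sorted (descending): 26, 19, 19, 10, 10, 10, 0, 0
The 2 values of 19 occupy positions 2–3 → average rank (2+3)/2 = 2.5.
The 3 values of 10 occupy positions 4–6 → average rank 5.
The 2 values of 0 occupy positions 7–8 → average rank (7+8)/2 = 7.5.
Group A values → pooled ranks: 10→5, 0→7.5, 19→2.5
Rank sum = 5 + 7.5 + 2.5 = 15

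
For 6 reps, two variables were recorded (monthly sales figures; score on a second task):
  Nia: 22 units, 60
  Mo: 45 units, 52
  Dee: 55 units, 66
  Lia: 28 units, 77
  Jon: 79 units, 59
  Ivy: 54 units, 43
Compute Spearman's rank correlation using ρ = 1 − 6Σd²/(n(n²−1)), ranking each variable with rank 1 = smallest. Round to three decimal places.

-0.257

Ranks of variable 1: 1, 3, 5, 2, 6, 4
Ranks of variable 2: 4, 2, 5, 6, 3, 1
d = r₁ − r₂: -3, 1, 0, -4, 3, 3
d²: 9, 1, 0, 16, 9, 9; Σd² = 44
ρ = 1 − 6·44/(6·35) = 1 − 264/210 = -0.257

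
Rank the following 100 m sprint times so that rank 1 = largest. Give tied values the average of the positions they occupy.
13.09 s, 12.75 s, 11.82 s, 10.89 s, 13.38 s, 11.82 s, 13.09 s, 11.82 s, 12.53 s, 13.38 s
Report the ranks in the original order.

3.5, 5, 8, 10, 1.5, 8, 3.5, 8, 6, 1.5

Sorted (descending): 13.38, 13.38, 13.09, 13.09, 12.75, 12.53, 11.82, 11.82, 11.82, 10.89
The 2 values of 13.38 occupy positions 1–2 → average rank (1+2)/2 = 1.5.
The 2 values of 13.09 occupy positions 3–4 → average rank (3+4)/2 = 3.5.
The 3 values of 11.82 occupy positions 7–9 → average rank 8.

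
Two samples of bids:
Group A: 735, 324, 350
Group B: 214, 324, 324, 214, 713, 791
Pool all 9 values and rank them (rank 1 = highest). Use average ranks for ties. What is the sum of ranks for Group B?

Sorted (descending): 791, 735, 713, 350, 324, 324, 324, 214, 214
The 3 values of 324 occupy positions 5–7 → average rank 6.
The 2 values of 214 occupy positions 8–9 → average rank (8+9)/2 = 8.5.
Group B values → pooled ranks: 214→8.5, 324→6, 324→6, 214→8.5, 713→3, 791→1
Rank sum = 8.5 + 6 + 6 + 8.5 + 3 + 1 = 33

33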